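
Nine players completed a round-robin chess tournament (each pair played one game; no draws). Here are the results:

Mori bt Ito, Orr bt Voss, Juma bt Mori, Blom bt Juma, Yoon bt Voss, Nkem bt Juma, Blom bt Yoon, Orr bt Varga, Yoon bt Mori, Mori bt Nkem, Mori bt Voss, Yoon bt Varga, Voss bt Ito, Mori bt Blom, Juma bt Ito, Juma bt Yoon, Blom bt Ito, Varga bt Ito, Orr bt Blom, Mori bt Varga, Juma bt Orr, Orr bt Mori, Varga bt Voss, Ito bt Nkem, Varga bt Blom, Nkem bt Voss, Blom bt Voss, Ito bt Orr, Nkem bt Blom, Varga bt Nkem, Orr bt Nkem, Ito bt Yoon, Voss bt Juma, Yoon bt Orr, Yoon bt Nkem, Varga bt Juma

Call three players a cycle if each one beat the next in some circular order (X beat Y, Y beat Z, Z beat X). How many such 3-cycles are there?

25

Win totals: Varga 5, Ito 3, Nkem 3, Voss 2, Juma 4, Mori 5, Yoon 5, Blom 4, Orr 5.
A player with w wins dominates both others in C(w,2) triples; summing gives 10 + 3 + 3 + 1 + 6 + 10 + 10 + 6 + 10 = 59 transitive triples.
Total triples C(9,3) = 84, so cyclic triples = 84 − 59 = 25.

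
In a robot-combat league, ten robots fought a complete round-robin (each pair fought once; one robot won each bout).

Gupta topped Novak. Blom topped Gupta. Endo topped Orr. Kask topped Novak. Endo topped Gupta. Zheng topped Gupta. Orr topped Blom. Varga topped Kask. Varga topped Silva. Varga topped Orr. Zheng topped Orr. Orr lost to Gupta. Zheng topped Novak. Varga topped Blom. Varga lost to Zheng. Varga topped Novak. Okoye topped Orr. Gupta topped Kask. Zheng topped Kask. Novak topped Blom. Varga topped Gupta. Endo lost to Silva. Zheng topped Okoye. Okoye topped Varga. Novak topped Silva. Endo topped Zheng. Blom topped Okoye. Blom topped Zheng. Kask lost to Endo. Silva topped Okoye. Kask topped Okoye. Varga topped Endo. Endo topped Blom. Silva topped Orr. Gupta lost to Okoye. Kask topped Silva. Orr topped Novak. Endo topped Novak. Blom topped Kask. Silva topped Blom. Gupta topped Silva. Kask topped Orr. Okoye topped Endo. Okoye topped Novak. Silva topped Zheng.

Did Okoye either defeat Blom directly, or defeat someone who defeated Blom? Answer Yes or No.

Yes

Okoye did not beat Blom directly.
Okoye beat Endo, Orr, Gupta, Varga, Novak. Of those, Endo beat Blom.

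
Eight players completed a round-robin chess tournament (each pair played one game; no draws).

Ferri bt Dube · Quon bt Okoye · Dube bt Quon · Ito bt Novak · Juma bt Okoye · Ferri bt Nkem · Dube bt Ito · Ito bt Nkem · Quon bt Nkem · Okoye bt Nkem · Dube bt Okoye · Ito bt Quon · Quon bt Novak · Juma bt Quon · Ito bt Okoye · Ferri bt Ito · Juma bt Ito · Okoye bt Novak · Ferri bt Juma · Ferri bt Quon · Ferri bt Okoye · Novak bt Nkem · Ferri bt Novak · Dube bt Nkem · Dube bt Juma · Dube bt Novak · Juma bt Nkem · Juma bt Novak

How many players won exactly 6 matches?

Win totals: Quon 3, Novak 1, Okoye 2, Dube 6, Ito 4, Ferri 7, Nkem 0, Juma 5.
Exactly 6: Dube — 1 player.

1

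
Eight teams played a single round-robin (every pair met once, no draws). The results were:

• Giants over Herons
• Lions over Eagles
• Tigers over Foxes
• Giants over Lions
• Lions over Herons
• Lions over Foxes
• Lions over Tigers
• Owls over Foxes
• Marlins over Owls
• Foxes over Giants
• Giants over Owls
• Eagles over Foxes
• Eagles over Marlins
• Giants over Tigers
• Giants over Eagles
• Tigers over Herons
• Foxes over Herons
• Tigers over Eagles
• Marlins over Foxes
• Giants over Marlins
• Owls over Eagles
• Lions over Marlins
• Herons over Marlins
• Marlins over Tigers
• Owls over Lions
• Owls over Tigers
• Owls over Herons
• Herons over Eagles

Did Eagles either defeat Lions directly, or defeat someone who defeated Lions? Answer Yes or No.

Eagles did not beat Lions directly.
Eagles beat Marlins, Foxes, but each of them lost to Lions. No two-step path.

No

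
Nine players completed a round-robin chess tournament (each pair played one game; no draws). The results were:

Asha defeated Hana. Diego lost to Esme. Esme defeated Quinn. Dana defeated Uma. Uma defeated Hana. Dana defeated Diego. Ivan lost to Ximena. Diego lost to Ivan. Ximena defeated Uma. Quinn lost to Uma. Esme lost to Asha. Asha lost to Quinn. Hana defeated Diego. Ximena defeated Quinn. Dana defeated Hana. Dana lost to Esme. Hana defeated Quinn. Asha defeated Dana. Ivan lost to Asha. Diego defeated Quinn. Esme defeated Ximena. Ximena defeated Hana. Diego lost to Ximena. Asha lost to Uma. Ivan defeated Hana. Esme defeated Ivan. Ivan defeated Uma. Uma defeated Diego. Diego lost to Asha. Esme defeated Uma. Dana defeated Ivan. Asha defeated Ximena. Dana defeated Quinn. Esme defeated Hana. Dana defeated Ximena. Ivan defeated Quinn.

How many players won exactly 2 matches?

Win totals: Asha 6, Ivan 4, Dana 6, Uma 4, Diego 1, Hana 2, Quinn 1, Esme 7, Ximena 5.
Exactly 2: Hana — 1 player.

1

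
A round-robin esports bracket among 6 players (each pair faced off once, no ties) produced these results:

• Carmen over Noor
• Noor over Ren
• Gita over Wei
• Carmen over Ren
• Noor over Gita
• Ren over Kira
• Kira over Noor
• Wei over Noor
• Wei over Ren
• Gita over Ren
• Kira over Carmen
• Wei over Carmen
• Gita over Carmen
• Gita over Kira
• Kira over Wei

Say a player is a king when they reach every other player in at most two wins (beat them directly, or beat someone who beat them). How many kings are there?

Carmen cannot reach Wei in two steps.
Ren cannot reach Gita in two steps.
Noor reaches everyone (king).
Wei reaches everyone (king).
Gita reaches everyone (king).
Kira reaches everyone (king).
Kings: Noor, Wei, Gita, Kira — 4.

4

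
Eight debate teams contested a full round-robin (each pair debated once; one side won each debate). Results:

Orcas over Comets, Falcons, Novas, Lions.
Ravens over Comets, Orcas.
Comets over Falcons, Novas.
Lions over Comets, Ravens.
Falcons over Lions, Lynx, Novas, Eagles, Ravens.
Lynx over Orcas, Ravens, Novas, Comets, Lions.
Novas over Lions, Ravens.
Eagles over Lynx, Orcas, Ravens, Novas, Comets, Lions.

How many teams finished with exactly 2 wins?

Win totals: Lynx 5, Comets 2, Eagles 6, Ravens 2, Orcas 4, Lions 2, Falcons 5, Novas 2.
Exactly 2: Comets, Ravens, Lions, Novas — 4 teams.

4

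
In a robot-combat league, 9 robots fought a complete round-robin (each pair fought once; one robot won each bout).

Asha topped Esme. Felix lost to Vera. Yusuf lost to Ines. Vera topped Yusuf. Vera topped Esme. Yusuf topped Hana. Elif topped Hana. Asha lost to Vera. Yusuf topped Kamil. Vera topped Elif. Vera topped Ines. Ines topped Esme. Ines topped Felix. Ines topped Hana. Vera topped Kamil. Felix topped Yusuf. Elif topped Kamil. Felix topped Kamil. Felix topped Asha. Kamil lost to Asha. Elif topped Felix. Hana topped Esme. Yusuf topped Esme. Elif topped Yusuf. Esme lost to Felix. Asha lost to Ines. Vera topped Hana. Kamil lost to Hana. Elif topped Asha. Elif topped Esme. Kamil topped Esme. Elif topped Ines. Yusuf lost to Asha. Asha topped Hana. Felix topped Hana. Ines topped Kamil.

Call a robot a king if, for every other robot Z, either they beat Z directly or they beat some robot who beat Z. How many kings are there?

Asha cannot reach Vera, Elif, Ines, Felix in two steps.
Vera reaches everyone (king).
Elif cannot reach Vera in two steps.
Ines cannot reach Vera, Elif in two steps.
Hana cannot reach Asha, Vera, Elif, Ines, Felix, Yusuf in two steps.
Felix cannot reach Vera, Elif, Ines in two steps.
Yusuf cannot reach Asha, Vera, Elif, Ines, Felix in two steps.
Esme cannot reach Asha, Vera, Elif, Ines, Hana, Felix, Yusuf, Kamil in two steps.
Kamil cannot reach Asha, Vera, Elif, Ines, Hana, Felix, Yusuf in two steps.
Kings: Vera — 1.

1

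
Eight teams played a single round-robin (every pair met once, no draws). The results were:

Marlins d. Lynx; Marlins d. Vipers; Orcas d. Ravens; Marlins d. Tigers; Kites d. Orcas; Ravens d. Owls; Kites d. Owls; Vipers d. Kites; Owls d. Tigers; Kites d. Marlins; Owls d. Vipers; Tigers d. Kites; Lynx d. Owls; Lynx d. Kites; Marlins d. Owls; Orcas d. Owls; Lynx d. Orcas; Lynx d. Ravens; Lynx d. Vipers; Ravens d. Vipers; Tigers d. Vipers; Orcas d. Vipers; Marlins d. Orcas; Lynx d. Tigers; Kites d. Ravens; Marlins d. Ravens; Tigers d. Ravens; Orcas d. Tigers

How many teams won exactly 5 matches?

0

Win totals: Ravens 2, Orcas 4, Owls 2, Marlins 6, Kites 4, Vipers 1, Tigers 3, Lynx 6.
No team has exactly 5 wins.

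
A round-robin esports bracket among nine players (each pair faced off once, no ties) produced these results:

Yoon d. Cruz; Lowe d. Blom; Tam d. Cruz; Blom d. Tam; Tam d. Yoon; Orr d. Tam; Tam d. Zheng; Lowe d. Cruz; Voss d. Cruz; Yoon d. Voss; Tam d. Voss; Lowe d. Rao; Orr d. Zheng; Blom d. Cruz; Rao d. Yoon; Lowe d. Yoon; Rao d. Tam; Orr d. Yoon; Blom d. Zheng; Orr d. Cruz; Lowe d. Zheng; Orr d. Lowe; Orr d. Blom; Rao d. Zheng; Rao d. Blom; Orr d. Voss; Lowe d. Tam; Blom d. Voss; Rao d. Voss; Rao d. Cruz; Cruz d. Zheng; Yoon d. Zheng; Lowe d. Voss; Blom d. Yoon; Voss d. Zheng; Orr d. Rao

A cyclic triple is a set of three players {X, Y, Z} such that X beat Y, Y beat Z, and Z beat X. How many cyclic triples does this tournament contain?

Win totals: Rao 6, Zheng 0, Tam 4, Blom 5, Voss 2, Cruz 1, Yoon 3, Orr 8, Lowe 7.
A player with w wins dominates both others in C(w,2) triples; summing gives 15 + 0 + 6 + 10 + 1 + 0 + 3 + 28 + 21 = 84 transitive triples.
Total triples C(9,3) = 84, so cyclic triples = 84 − 84 = 0.

0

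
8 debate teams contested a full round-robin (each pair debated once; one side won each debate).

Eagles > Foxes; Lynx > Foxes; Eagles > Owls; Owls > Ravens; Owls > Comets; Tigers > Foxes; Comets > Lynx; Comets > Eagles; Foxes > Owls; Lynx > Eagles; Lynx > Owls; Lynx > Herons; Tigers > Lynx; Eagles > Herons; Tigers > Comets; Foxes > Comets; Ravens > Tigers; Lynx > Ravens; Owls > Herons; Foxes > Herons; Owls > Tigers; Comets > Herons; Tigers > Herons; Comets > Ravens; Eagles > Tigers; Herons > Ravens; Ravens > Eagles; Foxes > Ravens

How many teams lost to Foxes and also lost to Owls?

3

Foxes beat: Comets, Owls, Herons, Ravens.
Owls beat: Comets, Herons, Ravens, Tigers.
Both beat: Comets, Herons, Ravens — 3.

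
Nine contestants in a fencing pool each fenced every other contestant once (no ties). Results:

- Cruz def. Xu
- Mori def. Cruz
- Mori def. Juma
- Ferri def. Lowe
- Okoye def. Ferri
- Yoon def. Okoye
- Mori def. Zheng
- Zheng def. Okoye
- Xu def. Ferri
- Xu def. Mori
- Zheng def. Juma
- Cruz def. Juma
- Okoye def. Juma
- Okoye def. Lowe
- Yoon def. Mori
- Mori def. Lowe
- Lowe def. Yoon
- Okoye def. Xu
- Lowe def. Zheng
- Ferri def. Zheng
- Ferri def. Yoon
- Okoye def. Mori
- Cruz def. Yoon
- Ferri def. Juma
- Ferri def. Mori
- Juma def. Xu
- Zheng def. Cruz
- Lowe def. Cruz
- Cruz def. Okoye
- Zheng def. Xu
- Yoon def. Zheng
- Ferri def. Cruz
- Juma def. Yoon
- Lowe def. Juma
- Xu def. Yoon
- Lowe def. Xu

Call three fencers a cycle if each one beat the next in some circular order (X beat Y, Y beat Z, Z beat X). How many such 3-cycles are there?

Win totals: Lowe 5, Mori 4, Juma 2, Yoon 3, Xu 3, Zheng 4, Ferri 6, Cruz 4, Okoye 5.
A fencer with w wins dominates both others in C(w,2) triples; summing gives 10 + 6 + 1 + 3 + 3 + 6 + 15 + 6 + 10 = 60 transitive triples.
Total triples C(9,3) = 84, so cyclic triples = 84 − 60 = 24.

24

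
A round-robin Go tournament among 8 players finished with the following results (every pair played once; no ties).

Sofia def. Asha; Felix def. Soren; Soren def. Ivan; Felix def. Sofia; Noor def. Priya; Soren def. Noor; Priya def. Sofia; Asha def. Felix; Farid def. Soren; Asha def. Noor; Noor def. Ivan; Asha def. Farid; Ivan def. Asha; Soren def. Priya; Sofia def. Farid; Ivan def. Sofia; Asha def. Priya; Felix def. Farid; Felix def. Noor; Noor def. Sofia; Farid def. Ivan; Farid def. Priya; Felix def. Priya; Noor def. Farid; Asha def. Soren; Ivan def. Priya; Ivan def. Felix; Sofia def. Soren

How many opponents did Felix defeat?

5

Felix's results: beat Sofia, Noor, Farid, Priya, Soren; lost to Asha, Ivan.
That is 5 wins.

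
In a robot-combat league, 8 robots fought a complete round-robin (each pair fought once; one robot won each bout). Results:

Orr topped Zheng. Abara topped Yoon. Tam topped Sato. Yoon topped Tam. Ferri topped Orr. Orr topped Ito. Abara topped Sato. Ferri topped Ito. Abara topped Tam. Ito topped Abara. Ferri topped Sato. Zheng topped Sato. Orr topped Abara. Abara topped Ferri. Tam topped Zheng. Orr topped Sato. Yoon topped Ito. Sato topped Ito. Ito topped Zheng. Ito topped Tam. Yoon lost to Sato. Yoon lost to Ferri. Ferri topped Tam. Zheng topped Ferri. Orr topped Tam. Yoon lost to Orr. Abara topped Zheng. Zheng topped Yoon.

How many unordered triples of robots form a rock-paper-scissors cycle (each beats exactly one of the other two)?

Win totals: Ferri 5, Abara 5, Yoon 2, Ito 3, Sato 2, Zheng 3, Tam 2, Orr 6.
A robot with w wins dominates both others in C(w,2) triples; summing gives 10 + 10 + 1 + 3 + 1 + 3 + 1 + 15 = 44 transitive triples.
Total triples C(8,3) = 56, so cyclic triples = 56 − 44 = 12.

12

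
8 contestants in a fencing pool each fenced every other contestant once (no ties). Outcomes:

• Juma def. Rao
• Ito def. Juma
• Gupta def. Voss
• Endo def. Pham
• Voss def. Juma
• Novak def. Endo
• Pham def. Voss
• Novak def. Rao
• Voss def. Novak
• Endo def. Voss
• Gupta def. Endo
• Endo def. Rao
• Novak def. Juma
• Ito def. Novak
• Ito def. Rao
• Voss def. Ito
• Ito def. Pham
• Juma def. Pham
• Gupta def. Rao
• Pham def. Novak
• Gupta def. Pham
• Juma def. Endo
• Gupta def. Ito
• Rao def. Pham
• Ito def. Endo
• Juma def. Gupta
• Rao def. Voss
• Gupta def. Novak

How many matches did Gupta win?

6

Gupta's results: beat Novak, Rao, Ito, Pham, Voss, Endo; lost to Juma.
That is 6 wins.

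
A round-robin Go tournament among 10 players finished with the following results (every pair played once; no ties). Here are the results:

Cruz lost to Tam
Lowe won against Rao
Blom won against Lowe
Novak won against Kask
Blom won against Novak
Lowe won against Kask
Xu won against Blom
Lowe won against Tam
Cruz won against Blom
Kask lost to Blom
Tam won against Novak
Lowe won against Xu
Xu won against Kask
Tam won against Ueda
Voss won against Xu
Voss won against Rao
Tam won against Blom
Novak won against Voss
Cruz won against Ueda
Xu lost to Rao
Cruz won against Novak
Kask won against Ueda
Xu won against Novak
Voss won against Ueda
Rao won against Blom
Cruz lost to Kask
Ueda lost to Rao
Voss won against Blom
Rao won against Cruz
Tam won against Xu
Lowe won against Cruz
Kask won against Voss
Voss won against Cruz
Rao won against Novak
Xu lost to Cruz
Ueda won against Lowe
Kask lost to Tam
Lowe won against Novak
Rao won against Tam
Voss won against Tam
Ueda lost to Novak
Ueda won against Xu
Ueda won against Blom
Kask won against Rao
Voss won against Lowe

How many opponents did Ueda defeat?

Ueda's results: beat Xu, Blom, Lowe; lost to Kask, Rao, Tam, Cruz, Novak, Voss.
That is 3 wins.

3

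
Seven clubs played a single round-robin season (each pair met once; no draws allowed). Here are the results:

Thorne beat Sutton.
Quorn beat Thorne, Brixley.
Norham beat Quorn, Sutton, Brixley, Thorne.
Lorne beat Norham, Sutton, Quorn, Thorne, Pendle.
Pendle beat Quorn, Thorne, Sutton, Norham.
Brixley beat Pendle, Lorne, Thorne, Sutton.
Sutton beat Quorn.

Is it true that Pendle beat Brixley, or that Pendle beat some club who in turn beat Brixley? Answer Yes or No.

Pendle did not beat Brixley directly.
Pendle beat Sutton, Quorn, Norham, Thorne. Of those, Quorn beat Brixley.

Yes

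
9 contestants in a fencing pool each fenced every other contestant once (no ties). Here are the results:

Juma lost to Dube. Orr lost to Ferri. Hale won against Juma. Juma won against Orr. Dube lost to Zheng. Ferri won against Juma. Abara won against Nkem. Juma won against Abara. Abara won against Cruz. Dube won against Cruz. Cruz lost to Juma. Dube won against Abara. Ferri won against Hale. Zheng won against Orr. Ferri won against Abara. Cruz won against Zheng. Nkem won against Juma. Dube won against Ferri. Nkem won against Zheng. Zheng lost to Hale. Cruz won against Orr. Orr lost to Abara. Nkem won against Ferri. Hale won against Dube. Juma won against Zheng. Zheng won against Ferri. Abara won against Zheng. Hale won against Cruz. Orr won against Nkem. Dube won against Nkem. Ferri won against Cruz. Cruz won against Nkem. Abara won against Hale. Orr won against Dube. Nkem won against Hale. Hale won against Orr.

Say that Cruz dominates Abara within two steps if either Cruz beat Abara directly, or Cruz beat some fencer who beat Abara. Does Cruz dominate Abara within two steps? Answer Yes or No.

Cruz did not beat Abara directly.
Cruz beat Orr, Zheng, Nkem, but each of them lost to Abara. No two-step path.

No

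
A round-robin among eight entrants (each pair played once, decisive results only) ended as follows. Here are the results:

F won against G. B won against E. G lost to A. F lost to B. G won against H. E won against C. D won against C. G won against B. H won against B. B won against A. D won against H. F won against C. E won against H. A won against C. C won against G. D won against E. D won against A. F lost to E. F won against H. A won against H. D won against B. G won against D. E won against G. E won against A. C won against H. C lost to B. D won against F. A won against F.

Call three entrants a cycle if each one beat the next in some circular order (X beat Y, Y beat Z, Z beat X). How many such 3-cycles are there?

12

Win totals: A 4, B 4, C 2, D 6, E 5, F 3, G 3, H 1.
An entrant with w wins dominates both others in C(w,2) triples; summing gives 6 + 6 + 1 + 15 + 10 + 3 + 3 + 0 = 44 transitive triples.
Total triples C(8,3) = 56, so cyclic triples = 56 − 44 = 12.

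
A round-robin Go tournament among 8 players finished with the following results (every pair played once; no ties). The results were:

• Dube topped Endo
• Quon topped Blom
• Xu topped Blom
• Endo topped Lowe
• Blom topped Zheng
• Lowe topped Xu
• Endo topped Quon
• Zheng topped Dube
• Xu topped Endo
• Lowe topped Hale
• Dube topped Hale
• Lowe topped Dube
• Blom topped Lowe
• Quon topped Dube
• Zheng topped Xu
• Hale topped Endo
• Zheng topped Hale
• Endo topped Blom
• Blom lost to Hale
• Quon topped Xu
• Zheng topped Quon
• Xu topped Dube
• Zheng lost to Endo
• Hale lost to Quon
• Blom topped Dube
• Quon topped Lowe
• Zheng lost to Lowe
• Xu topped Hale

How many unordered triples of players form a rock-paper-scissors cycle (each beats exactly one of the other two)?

Win totals: Quon 5, Zheng 4, Dube 2, Blom 3, Hale 2, Lowe 4, Endo 4, Xu 4.
A player with w wins dominates both others in C(w,2) triples; summing gives 10 + 6 + 1 + 3 + 1 + 6 + 6 + 6 = 39 transitive triples.
Total triples C(8,3) = 56, so cyclic triples = 56 − 39 = 17.

17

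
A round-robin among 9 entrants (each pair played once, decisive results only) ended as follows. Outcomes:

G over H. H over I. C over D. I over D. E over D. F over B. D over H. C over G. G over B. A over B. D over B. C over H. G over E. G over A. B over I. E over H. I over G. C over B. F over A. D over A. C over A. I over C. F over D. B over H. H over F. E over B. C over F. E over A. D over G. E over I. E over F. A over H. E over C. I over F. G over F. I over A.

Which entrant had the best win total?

E

Win totals: A 2, B 2, C 6, D 4, E 7, F 3, G 5, H 2, I 5.
E leads with 7 wins (next highest: 6).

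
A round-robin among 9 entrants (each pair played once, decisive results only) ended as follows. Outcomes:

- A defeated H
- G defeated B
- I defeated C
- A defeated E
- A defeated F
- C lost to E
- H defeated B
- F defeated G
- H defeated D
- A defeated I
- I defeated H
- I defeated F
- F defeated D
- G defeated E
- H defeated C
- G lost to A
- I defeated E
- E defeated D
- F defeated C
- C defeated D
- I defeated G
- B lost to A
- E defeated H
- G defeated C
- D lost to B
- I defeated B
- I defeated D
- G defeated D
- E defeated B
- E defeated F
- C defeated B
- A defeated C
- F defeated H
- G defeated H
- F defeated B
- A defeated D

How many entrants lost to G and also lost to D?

G beat: B, C, D, E, H.
D beat: no one.
No one was beaten by both.

0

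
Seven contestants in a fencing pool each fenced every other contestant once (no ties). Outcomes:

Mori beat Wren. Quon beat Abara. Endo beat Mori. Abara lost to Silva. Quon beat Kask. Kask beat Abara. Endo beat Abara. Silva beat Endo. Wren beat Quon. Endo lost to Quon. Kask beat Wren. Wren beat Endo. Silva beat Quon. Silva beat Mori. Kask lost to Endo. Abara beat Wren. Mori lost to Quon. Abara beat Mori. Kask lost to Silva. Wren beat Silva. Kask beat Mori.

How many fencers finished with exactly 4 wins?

1

Win totals: Abara 2, Wren 3, Endo 3, Silva 5, Mori 1, Kask 3, Quon 4.
Exactly 4: Quon — 1 fencer.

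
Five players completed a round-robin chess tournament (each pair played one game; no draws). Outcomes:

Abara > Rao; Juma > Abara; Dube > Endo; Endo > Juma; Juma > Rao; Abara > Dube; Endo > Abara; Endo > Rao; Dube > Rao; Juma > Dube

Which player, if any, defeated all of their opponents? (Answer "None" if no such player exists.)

Highest win total is Juma with 3 (out of 4 possible).
Juma lost to Endo, so no player went undefeated.

None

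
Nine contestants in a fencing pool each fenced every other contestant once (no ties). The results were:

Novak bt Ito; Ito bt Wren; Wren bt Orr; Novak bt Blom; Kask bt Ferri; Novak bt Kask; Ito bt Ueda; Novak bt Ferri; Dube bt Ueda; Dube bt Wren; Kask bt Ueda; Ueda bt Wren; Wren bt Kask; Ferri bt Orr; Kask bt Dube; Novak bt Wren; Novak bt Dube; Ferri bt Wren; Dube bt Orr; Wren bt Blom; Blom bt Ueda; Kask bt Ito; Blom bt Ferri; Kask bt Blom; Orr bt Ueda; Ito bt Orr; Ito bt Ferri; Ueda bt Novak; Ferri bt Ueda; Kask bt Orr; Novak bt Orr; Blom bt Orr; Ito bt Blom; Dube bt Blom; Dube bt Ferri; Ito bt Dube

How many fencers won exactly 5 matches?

1

Win totals: Novak 7, Orr 1, Ferri 3, Dube 5, Kask 6, Ito 6, Blom 3, Ueda 2, Wren 3.
Exactly 5: Dube — 1 fencer.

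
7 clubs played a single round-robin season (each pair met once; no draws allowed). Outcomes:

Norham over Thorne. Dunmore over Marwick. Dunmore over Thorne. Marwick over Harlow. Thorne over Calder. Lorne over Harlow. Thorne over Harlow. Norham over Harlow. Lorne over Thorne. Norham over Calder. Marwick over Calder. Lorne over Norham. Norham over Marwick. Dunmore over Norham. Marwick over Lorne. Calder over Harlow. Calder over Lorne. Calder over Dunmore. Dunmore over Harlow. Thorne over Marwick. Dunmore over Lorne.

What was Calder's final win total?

Calder's results: beat Harlow, Lorne, Dunmore; lost to Norham, Marwick, Thorne.
That is 3 wins.

3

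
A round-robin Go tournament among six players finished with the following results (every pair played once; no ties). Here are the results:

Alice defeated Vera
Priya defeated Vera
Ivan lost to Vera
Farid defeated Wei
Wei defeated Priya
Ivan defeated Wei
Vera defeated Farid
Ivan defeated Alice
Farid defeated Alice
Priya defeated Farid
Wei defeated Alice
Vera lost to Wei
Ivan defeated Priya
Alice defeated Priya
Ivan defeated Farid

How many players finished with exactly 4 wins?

1

Win totals: Vera 2, Farid 2, Priya 2, Alice 2, Wei 3, Ivan 4.
Exactly 4: Ivan — 1 player.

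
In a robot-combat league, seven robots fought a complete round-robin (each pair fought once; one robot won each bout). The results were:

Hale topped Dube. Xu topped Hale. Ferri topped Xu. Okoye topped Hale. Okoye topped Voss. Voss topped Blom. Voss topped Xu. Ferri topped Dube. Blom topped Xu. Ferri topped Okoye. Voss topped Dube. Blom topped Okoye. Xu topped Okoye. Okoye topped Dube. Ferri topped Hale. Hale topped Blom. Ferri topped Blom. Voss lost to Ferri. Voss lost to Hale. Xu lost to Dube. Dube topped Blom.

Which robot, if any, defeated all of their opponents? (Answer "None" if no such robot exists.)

Ferri has 6 wins out of 6 opponents — a perfect record.

Ferri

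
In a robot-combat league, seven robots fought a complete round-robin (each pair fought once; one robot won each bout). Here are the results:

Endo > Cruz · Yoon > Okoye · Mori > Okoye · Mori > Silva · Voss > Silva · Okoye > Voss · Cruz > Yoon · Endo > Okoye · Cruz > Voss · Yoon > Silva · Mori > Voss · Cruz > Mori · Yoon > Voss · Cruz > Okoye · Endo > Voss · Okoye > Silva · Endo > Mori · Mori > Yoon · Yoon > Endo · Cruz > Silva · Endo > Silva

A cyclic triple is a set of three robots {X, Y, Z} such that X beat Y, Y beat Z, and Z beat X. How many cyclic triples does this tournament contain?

Win totals: Yoon 4, Endo 5, Mori 4, Cruz 5, Silva 0, Okoye 2, Voss 1.
A robot with w wins dominates both others in C(w,2) triples; summing gives 6 + 10 + 6 + 10 + 0 + 1 + 0 = 33 transitive triples.
Total triples C(7,3) = 35, so cyclic triples = 35 − 33 = 2.

2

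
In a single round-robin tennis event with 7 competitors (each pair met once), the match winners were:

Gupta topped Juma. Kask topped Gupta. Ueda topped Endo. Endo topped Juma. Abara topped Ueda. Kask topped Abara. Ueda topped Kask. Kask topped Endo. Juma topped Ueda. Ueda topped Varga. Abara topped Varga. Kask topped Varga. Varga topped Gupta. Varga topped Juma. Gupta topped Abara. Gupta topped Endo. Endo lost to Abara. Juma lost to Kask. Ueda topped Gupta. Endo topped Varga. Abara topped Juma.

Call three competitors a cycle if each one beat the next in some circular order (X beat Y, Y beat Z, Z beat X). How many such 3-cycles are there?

8

Win totals: Varga 2, Ueda 4, Juma 1, Kask 5, Endo 2, Gupta 3, Abara 4.
A competitor with w wins dominates both others in C(w,2) triples; summing gives 1 + 6 + 0 + 10 + 1 + 3 + 6 = 27 transitive triples.
Total triples C(7,3) = 35, so cyclic triples = 35 − 27 = 8.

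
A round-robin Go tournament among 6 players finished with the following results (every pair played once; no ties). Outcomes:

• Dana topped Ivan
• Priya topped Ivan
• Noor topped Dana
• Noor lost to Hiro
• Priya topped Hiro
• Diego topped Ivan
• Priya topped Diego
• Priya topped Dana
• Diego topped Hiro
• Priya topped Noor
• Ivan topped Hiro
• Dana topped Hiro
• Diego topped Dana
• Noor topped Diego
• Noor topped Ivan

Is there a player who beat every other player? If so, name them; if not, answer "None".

Priya has 5 wins out of 5 opponents — a perfect record.

Priya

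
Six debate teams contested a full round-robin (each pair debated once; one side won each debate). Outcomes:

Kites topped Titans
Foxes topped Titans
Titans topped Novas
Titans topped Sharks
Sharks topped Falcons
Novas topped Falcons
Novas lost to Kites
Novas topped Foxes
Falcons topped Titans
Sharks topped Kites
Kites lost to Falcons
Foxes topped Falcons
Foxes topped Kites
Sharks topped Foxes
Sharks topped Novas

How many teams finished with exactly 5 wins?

0

Win totals: Falcons 2, Sharks 4, Foxes 3, Kites 2, Titans 2, Novas 2.
No team has exactly 5 wins.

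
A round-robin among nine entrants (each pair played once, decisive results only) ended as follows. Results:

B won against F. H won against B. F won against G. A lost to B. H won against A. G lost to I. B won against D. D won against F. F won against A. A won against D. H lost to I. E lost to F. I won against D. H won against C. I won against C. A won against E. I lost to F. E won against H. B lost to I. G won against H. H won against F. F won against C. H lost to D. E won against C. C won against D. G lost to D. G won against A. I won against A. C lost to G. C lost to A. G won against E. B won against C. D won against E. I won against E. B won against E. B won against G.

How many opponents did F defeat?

F's results: beat A, C, E, G, I; lost to B, D, H.
That is 5 wins.

5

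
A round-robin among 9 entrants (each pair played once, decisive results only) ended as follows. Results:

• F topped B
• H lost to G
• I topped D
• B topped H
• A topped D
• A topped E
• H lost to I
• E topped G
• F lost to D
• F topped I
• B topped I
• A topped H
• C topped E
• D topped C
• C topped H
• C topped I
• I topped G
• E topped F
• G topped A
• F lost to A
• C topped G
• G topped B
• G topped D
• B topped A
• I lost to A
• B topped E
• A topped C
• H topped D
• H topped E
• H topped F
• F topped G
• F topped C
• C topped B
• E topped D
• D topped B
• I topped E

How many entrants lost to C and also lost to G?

2

C beat: B, E, G, H, I.
G beat: A, B, D, H.
Both beat: B, H — 2.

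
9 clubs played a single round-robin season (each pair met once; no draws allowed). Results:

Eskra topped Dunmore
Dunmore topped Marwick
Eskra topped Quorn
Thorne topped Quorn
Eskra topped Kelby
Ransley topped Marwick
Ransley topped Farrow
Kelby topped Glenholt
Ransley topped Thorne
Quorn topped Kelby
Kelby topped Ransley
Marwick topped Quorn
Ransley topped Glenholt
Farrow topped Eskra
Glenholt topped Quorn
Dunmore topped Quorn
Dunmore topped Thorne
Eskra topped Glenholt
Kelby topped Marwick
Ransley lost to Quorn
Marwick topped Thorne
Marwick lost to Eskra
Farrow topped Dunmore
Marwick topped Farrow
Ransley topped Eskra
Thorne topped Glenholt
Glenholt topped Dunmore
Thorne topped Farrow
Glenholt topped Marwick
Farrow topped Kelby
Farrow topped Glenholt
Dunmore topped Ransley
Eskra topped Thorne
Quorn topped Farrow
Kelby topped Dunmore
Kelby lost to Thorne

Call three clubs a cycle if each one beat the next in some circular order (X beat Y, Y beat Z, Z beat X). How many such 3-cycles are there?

Win totals: Eskra 6, Kelby 4, Glenholt 3, Thorne 4, Quorn 3, Marwick 3, Dunmore 4, Ransley 5, Farrow 4.
A club with w wins dominates both others in C(w,2) triples; summing gives 15 + 6 + 3 + 6 + 3 + 3 + 6 + 10 + 6 = 58 transitive triples.
Total triples C(9,3) = 84, so cyclic triples = 84 − 58 = 26.

26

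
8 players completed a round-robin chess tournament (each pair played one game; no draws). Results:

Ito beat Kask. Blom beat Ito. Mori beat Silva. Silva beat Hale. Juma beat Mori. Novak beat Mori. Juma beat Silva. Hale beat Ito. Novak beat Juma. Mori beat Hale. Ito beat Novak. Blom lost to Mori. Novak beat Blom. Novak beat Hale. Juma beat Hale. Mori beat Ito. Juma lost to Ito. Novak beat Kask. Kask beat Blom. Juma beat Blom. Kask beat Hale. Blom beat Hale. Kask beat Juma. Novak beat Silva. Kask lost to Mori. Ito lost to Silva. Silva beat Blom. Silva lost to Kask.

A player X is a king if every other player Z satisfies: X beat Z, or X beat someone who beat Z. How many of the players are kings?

3

Juma cannot reach Novak in two steps.
Hale cannot reach Mori, Blom, Silva in two steps.
Mori reaches everyone (king).
Ito reaches everyone (king).
Novak reaches everyone (king).
Blom cannot reach Mori, Silva in two steps.
Kask cannot reach Novak in two steps.
Silva cannot reach Mori in two steps.
Kings: Mori, Ito, Novak — 3.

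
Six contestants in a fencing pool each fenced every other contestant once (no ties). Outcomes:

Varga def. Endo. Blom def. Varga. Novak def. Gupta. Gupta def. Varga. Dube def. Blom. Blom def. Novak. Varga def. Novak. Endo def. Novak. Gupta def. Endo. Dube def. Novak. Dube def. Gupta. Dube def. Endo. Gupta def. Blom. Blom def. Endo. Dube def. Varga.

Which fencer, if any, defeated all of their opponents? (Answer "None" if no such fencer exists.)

Dube has 5 wins out of 5 opponents — a perfect record.

Dube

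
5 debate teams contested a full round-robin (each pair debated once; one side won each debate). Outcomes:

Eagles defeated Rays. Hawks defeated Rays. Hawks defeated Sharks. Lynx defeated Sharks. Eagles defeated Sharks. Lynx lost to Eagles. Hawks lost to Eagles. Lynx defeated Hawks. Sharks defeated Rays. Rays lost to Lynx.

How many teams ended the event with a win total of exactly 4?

Win totals: Hawks 2, Lynx 3, Eagles 4, Sharks 1, Rays 0.
Exactly 4: Eagles — 1 team.

1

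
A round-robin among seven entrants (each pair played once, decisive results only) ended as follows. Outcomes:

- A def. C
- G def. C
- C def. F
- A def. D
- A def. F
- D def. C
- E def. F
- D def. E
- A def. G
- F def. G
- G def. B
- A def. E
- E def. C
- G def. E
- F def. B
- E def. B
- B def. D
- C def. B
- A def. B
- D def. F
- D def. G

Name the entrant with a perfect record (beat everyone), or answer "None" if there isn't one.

A

A has 6 wins out of 6 opponents — a perfect record.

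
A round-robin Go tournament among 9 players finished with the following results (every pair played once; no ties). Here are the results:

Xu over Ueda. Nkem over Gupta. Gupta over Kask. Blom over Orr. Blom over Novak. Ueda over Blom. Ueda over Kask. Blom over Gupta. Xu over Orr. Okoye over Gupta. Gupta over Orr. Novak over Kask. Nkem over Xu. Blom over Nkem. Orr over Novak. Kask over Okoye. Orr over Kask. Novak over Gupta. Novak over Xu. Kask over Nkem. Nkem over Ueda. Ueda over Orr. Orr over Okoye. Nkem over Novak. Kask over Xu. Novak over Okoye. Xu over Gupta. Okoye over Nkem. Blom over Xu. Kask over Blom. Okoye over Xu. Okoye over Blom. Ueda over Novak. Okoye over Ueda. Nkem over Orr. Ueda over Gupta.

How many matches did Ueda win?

5

Ueda's results: beat Gupta, Novak, Kask, Blom, Orr; lost to Okoye, Nkem, Xu.
That is 5 wins.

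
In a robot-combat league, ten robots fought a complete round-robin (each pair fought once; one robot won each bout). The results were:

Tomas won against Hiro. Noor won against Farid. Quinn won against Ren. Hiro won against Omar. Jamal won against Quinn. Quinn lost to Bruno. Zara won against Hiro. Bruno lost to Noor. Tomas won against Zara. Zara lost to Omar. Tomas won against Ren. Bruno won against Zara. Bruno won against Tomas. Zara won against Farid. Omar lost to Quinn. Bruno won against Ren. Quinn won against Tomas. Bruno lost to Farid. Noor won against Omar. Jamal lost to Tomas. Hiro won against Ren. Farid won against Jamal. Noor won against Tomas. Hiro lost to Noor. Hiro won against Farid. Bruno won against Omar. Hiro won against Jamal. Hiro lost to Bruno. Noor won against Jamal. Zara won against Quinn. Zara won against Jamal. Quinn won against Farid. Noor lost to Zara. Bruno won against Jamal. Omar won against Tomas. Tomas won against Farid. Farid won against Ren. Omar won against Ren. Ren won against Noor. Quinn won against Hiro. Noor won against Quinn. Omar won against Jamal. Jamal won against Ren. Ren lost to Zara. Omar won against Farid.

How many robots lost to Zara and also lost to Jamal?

2

Zara beat: Ren, Quinn, Jamal, Farid, Hiro, Noor.
Jamal beat: Ren, Quinn.
Both beat: Ren, Quinn — 2.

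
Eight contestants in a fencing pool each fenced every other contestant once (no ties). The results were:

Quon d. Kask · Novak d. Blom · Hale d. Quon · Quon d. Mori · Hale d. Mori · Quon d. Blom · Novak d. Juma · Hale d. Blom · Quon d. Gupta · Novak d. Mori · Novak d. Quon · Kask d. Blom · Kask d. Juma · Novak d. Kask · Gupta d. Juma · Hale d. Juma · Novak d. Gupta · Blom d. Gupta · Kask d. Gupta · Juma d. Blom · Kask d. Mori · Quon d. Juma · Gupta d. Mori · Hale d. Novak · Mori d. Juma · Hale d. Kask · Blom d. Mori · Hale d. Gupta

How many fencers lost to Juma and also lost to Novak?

1

Juma beat: Blom.
Novak beat: Blom, Mori, Gupta, Juma, Quon, Kask.
Both beat: Blom — 1.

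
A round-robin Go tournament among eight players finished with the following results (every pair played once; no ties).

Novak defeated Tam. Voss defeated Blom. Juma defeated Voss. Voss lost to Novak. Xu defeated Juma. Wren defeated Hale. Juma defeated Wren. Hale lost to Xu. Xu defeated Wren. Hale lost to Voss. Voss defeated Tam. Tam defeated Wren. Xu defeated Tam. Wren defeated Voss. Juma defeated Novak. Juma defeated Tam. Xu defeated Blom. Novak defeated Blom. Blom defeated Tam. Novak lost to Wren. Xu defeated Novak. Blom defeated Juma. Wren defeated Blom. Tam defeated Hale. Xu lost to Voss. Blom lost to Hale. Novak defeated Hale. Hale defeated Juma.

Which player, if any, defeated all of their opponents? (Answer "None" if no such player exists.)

Highest win total is Xu with 6 (out of 7 possible).
Xu lost to Voss, so no player went undefeated.

None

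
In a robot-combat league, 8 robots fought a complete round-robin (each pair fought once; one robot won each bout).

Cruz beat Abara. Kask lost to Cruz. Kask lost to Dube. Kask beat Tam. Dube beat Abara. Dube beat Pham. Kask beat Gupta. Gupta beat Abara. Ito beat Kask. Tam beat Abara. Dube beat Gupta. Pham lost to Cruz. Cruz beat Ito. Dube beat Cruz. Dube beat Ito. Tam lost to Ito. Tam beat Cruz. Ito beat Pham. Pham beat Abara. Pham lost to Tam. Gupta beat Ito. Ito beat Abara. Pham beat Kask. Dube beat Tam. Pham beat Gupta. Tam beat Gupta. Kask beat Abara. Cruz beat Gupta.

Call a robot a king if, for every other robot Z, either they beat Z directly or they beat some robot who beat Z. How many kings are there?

Kask cannot reach Dube in two steps.
Pham cannot reach Cruz, Dube in two steps.
Tam cannot reach Dube in two steps.
Abara cannot reach Kask, Pham, Tam, Gupta, Ito, Cruz, Dube in two steps.
Gupta cannot reach Cruz, Dube in two steps.
Ito cannot reach Dube in two steps.
Cruz cannot reach Dube in two steps.
Dube reaches everyone (king).
Kings: Dube — 1.

1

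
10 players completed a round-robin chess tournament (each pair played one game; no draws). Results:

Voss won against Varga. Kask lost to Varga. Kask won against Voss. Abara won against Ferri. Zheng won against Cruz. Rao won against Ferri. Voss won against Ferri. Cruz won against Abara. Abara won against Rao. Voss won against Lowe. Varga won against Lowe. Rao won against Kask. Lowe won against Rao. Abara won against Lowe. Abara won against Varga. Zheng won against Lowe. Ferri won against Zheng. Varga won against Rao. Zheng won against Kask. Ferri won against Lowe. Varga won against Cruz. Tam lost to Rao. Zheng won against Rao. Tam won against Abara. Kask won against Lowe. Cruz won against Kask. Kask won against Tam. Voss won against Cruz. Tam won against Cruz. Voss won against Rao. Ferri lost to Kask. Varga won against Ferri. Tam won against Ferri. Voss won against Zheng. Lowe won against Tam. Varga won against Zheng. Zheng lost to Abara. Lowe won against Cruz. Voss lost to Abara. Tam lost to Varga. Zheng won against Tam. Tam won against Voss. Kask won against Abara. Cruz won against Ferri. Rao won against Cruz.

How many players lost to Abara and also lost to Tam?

2

Abara beat: Zheng, Rao, Voss, Varga, Lowe, Ferri.
Tam beat: Cruz, Voss, Abara, Ferri.
Both beat: Voss, Ferri — 2.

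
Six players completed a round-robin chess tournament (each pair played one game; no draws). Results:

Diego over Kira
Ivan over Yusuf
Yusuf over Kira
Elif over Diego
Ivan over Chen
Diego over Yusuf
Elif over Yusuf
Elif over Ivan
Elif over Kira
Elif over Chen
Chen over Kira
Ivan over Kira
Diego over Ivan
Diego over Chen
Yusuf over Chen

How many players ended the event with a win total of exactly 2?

1

Win totals: Ivan 3, Chen 1, Yusuf 2, Diego 4, Elif 5, Kira 0.
Exactly 2: Yusuf — 1 player.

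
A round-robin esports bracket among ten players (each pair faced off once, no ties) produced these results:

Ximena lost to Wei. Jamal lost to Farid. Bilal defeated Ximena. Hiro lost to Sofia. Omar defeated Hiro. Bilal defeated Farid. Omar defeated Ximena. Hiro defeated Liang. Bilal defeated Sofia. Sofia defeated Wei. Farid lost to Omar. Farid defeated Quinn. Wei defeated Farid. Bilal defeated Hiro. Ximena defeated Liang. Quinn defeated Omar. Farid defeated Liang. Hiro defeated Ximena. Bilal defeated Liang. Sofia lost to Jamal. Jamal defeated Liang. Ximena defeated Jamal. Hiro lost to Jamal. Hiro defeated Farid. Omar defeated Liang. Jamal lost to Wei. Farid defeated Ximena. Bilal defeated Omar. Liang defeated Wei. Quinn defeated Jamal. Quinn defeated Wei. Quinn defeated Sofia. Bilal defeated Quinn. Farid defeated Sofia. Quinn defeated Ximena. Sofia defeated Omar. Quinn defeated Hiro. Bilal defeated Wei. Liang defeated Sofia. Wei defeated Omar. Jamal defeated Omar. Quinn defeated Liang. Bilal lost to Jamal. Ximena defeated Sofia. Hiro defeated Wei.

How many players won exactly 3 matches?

2

Win totals: Sofia 3, Ximena 3, Farid 5, Quinn 7, Bilal 8, Hiro 4, Omar 4, Jamal 5, Wei 4, Liang 2.
Exactly 3: Sofia, Ximena — 2 players.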